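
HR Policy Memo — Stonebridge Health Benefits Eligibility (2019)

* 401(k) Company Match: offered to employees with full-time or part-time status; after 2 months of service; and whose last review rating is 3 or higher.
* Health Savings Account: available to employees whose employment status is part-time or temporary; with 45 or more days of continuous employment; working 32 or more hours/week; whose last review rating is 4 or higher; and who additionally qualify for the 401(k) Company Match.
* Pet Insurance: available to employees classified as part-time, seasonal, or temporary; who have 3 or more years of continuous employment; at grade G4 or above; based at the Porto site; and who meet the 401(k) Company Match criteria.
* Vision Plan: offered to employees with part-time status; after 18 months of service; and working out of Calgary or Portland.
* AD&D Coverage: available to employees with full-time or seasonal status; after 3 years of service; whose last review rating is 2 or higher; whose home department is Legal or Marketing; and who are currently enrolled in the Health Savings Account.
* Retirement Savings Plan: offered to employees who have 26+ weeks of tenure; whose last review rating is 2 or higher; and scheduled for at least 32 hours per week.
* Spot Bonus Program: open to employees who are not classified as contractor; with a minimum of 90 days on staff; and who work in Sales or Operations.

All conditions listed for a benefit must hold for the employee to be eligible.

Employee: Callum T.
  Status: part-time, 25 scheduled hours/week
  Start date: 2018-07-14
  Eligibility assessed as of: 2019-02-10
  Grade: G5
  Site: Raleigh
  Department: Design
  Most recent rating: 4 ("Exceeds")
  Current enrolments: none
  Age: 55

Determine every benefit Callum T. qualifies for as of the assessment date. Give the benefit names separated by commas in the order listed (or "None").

401(k) Company Match

Service from 2018-07-14 to 2019-02-10: 211 days.
401(k) Company Match — status part-time ✓; service 211 days ≥ 2 months (≈60 days) ✓; rating 4 ≥ 3 ✓ → eligible.
Health Savings Account — status part-time ✓; service 211 days ≥ 45 days ✓; 25 hrs/wk < 32 ✗ → not eligible.
Pet Insurance — status part-time ✓; service 211 days < 3 years (≈1095 days) ✗ → not eligible.
Vision Plan — status part-time ✓; service 211 days < 18 months (≈540 days) ✗ → not eligible.
AD&D Coverage — status part-time ✗ (requires full-time or seasonal) → not eligible.
Retirement Savings Plan — service 211 days ≥ 26 weeks (≈182 days) ✓; rating 4 ≥ 2 ✓; 25 hrs/wk < 32 ✗ → not eligible.
Spot Bonus Program — status part-time ✓ (not excluded); service 211 days ≥ 90 days ✓; dept Design ✗ → not eligible.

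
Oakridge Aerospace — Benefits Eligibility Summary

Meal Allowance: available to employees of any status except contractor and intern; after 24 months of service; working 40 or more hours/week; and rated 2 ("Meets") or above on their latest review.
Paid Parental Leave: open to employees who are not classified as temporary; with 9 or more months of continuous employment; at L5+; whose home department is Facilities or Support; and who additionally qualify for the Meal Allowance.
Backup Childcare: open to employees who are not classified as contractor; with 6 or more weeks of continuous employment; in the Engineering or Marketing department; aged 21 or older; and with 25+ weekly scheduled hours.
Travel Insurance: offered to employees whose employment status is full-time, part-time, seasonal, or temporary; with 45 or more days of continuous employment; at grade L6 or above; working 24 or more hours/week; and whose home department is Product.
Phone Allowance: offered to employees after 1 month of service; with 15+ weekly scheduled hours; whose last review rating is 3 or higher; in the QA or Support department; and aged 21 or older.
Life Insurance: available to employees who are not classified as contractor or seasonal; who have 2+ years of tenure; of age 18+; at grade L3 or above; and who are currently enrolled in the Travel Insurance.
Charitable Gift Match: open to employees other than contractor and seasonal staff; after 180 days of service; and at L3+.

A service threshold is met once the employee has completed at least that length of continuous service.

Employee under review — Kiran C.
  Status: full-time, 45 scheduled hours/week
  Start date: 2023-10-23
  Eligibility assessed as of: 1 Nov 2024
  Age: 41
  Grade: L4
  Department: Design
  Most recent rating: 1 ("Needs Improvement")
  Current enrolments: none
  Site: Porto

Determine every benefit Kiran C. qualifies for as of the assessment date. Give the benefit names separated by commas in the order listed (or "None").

Charitable Gift Match

Service from 2023-10-23 to 1 Nov 2024: 375 days.
Meal Allowance — status full-time ✓ (not excluded); service 375 days < 24 months (≈720 days) ✗ → not eligible.
Paid Parental Leave — status full-time ✓ (not excluded); service 375 days ≥ 9 months (≈270 days) ✓; grade L4 < L5 ✗ → not eligible.
Backup Childcare — status full-time ✓ (not excluded); service 375 days ≥ 6 weeks (≈42 days) ✓; dept Design ✗ → not eligible.
Travel Insurance — status full-time ✓; service 375 days ≥ 45 days ✓; grade L4 < L6 ✗ → not eligible.
Phone Allowance — service 375 days ≥ 1 month (≈30 days) ✓; 45 hrs/wk ≥ 15 ✓; rating 1 < 3 ✗ → not eligible.
Life Insurance — status full-time ✓ (not excluded); service 375 days < 2 years (≈730 days) ✗ → not eligible.
Charitable Gift Match — status full-time ✓ (not excluded); service 375 days ≥ 180 days ✓; grade L4 ≥ L3 ✓ → eligible.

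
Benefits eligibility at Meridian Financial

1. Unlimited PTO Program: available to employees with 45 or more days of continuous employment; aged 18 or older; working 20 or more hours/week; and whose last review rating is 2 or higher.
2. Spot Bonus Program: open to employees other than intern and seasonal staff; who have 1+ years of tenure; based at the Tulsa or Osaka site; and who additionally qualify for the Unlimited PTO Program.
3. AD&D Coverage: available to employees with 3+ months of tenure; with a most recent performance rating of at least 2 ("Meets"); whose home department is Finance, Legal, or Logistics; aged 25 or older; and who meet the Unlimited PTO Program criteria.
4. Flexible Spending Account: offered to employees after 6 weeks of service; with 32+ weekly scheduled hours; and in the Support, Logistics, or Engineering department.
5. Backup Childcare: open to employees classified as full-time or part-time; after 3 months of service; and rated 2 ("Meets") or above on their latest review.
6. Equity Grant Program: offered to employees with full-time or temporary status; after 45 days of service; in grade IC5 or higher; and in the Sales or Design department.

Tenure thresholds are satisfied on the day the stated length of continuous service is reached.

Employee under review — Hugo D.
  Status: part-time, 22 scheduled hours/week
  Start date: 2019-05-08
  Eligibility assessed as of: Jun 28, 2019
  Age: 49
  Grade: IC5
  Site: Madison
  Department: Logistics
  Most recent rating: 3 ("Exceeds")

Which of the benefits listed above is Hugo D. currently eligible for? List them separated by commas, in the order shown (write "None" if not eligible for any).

Unlimited PTO Program

Service from 2019-05-08 to Jun 28, 2019: 51 days.
Unlimited PTO Program — service 51 days ≥ 45 days ✓; age 49 ≥ 18 ✓; 22 hrs/wk ≥ 20 ✓; rating 3 ≥ 2 ✓ → eligible.
Spot Bonus Program — status part-time ✓ (not excluded); service 51 days < 1 year (≈365 days) ✗ → not eligible.
AD&D Coverage — service 51 days < 3 months (≈90 days) ✗ → not eligible.
Flexible Spending Account — service 51 days ≥ 6 weeks (≈42 days) ✓; 22 hrs/wk < 32 ✗ → not eligible.
Backup Childcare — status part-time ✓; service 51 days < 3 months (≈90 days) ✗ → not eligible.
Equity Grant Program — status part-time ✗ (requires full-time or temporary) → not eligible.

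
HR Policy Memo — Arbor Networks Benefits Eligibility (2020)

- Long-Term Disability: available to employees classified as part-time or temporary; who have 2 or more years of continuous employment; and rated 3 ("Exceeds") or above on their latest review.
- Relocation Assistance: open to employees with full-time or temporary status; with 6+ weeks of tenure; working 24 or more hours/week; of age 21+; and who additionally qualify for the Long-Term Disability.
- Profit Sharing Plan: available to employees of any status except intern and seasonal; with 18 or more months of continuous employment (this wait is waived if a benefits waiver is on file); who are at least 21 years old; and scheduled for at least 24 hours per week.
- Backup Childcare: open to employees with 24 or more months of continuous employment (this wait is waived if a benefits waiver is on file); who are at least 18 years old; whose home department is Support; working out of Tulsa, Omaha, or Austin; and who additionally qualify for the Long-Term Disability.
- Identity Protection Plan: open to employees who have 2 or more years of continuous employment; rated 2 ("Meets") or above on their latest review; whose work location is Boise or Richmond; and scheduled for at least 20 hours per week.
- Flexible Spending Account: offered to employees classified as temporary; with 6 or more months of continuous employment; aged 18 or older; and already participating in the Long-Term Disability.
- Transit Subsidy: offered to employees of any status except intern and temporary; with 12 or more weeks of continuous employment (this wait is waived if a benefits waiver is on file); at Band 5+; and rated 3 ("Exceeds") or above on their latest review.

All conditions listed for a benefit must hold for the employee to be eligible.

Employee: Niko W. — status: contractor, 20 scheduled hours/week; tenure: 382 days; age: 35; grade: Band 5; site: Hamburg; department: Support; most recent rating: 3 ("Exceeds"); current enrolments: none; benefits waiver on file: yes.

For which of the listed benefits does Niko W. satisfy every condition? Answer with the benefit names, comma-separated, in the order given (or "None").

Transit Subsidy

Long-Term Disability — status contractor ✗ (requires part-time or temporary) → not eligible.
Relocation Assistance — status contractor ✗ (requires full-time or temporary) → not eligible.
Profit Sharing Plan — status contractor ✓ (not excluded); benefits waiver on file ✓; age 35 ≥ 21 ✓; 20 hrs/wk < 24 ✗ → not eligible.
Backup Childcare — benefits waiver on file ✓; age 35 ≥ 18 ✓; dept Support ✓; site Hamburg ✗ (not Tulsa, Omaha, or Austin) → not eligible.
Identity Protection Plan — service 382 days < 2 years (≈730 days) ✗ → not eligible.
Flexible Spending Account — status contractor ✗ (requires temporary) → not eligible.
Transit Subsidy — status contractor ✓ (not excluded); benefits waiver on file ✓; grade Band 5 ≥ Band 5 ✓; rating 3 ≥ 3 ✓ → eligible.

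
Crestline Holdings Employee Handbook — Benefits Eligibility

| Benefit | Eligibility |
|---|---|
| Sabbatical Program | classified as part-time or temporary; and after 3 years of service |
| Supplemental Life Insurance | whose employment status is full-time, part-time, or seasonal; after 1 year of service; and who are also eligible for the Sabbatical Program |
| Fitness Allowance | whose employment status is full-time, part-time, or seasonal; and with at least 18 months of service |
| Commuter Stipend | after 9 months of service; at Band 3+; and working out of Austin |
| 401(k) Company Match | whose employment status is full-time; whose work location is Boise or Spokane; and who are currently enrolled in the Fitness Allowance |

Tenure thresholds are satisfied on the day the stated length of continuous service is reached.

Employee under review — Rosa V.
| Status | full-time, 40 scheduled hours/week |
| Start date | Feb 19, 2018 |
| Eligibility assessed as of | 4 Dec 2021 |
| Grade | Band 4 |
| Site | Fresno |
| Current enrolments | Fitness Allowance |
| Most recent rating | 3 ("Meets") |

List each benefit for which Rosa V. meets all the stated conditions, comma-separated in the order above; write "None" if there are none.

Service from Feb 19, 2018 to 4 Dec 2021: 1384 days.
Sabbatical Program — status full-time ✗ (requires part-time or temporary) → not eligible.
Supplemental Life Insurance — status full-time ✓; service 1384 days ≥ 1 year (≈365 days) ✓; not eligible for Sabbatical Program ✗ → not eligible.
Fitness Allowance — status full-time ✓; service 1384 days ≥ 18 months (≈540 days) ✓ → eligible.
Commuter Stipend — service 1384 days ≥ 9 months (≈270 days) ✓; grade Band 4 ≥ Band 3 ✓; site Fresno ✗ (not Austin) → not eligible.
401(k) Company Match — status full-time ✓; site Fresno ✗ (not Boise or Spokane) → not eligible.

Fitness Allowance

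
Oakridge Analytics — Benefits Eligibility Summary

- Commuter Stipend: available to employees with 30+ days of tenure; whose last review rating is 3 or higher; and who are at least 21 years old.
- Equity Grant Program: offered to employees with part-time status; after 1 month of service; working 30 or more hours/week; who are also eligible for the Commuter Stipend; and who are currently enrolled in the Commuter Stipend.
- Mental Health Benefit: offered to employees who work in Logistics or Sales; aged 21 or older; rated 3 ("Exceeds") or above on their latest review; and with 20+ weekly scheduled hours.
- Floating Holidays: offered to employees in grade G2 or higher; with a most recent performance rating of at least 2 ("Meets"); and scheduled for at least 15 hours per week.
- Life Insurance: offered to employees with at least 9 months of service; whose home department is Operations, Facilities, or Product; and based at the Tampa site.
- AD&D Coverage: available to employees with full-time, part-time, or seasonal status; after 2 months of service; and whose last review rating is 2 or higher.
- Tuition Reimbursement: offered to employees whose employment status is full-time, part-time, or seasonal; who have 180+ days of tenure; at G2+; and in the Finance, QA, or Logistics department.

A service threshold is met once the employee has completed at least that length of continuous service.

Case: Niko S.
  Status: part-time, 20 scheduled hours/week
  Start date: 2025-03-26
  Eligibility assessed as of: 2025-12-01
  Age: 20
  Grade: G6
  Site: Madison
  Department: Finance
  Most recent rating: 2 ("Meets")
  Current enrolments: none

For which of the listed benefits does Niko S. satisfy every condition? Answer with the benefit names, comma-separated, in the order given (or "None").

Floating Holidays, AD&D Coverage, Tuition Reimbursement

Service from 2025-03-26 to 2025-12-01: 250 days.
Commuter Stipend — service 250 days ≥ 30 days ✓; rating 2 < 3 ✗ → not eligible.
Equity Grant Program — status part-time ✓; service 250 days ≥ 1 month (≈30 days) ✓; 20 hrs/wk < 30 ✗ → not eligible.
Mental Health Benefit — dept Finance ✗ → not eligible.
Floating Holidays — grade G6 ≥ G2 ✓; rating 2 ≥ 2 ✓; 20 hrs/wk ≥ 15 ✓ → eligible.
Life Insurance — service 250 days < 9 months (≈270 days) ✗ → not eligible.
AD&D Coverage — status part-time ✓; service 250 days ≥ 2 months (≈60 days) ✓; rating 2 ≥ 2 ✓ → eligible.
Tuition Reimbursement — status part-time ✓; service 250 days ≥ 180 days ✓; grade G6 ≥ G2 ✓; dept Finance ✓ → eligible.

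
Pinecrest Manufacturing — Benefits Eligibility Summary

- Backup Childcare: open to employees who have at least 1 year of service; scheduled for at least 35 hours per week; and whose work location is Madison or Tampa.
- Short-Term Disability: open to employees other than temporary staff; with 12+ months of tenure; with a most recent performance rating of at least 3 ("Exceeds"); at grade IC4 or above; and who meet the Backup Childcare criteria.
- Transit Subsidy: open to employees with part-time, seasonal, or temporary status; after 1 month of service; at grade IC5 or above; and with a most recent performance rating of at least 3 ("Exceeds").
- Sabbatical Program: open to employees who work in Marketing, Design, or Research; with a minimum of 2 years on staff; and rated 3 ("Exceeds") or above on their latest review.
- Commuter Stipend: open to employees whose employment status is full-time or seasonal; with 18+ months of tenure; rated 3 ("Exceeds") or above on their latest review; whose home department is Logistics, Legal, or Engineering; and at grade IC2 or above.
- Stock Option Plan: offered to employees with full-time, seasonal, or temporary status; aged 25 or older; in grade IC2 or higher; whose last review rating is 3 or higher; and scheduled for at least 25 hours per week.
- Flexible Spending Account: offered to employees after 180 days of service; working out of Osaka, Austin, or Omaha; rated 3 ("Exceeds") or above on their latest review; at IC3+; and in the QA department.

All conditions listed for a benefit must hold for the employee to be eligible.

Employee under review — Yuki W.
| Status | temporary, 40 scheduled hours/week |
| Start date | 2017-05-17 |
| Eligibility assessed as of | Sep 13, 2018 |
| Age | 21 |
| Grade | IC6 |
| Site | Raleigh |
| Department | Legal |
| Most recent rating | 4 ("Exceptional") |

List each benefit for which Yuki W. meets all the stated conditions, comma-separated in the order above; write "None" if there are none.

Transit Subsidy

Service from 2017-05-17 to Sep 13, 2018: 484 days.
Backup Childcare — service 484 days ≥ 1 year (≈365 days) ✓; 40 hrs/wk ≥ 35 ✓; site Raleigh ✗ (not Madison or Tampa) → not eligible.
Short-Term Disability — status temporary ✗ (excluded) → not eligible.
Transit Subsidy — status temporary ✓; service 484 days ≥ 1 month (≈30 days) ✓; grade IC6 ≥ IC5 ✓; rating 4 ≥ 3 ✓ → eligible.
Sabbatical Program — dept Legal ✗ → not eligible.
Commuter Stipend — status temporary ✗ (requires full-time or seasonal) → not eligible.
Stock Option Plan — status temporary ✓; age 21 < 25 ✗ → not eligible.
Flexible Spending Account — service 484 days ≥ 180 days ✓; site Raleigh ✗ (not Osaka, Austin, or Omaha) → not eligible.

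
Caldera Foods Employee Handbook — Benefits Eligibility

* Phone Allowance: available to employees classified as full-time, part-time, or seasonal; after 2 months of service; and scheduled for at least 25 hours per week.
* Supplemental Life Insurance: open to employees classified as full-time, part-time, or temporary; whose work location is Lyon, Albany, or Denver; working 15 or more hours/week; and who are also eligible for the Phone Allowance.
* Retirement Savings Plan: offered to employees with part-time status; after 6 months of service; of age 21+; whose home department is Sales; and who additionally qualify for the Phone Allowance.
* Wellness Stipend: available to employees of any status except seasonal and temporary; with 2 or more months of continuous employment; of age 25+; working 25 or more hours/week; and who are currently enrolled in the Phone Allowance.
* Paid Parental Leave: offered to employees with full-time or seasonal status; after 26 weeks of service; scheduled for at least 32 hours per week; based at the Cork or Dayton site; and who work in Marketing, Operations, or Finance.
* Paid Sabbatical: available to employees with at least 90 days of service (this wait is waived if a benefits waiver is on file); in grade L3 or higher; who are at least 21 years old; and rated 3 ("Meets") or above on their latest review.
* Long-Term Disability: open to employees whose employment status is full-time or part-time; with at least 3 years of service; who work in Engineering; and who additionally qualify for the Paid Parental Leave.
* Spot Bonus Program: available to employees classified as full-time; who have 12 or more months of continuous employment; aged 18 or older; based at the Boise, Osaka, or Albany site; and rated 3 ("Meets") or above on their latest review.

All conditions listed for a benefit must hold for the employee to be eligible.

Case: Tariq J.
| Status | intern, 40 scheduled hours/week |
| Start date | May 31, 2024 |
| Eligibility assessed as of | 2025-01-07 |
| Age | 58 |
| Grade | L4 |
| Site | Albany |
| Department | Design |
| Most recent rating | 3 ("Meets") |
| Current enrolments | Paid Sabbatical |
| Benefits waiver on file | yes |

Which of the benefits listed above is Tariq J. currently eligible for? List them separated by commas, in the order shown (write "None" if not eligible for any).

Service from May 31, 2024 to 2025-01-07: 221 days.
Phone Allowance — status intern ✗ (requires full-time, part-time, or seasonal) → not eligible.
Supplemental Life Insurance — status intern ✗ (requires full-time, part-time, or temporary) → not eligible.
Retirement Savings Plan — status intern ✗ (requires part-time) → not eligible.
Wellness Stipend — status intern ✓ (not excluded); service 221 days ≥ 2 months (≈60 days) ✓; age 58 ≥ 25 ✓; 40 hrs/wk ≥ 25 ✓; not enrolled in Phone Allowance ✗ → not eligible.
Paid Parental Leave — status intern ✗ (requires full-time or seasonal) → not eligible.
Paid Sabbatical — benefits waiver on file ✓; grade L4 ≥ L3 ✓; age 58 ≥ 21 ✓; rating 3 ≥ 3 ✓ → eligible.
Long-Term Disability — status intern ✗ (requires full-time or part-time) → not eligible.
Spot Bonus Program — status intern ✗ (requires full-time) → not eligible.

Paid Sabbatical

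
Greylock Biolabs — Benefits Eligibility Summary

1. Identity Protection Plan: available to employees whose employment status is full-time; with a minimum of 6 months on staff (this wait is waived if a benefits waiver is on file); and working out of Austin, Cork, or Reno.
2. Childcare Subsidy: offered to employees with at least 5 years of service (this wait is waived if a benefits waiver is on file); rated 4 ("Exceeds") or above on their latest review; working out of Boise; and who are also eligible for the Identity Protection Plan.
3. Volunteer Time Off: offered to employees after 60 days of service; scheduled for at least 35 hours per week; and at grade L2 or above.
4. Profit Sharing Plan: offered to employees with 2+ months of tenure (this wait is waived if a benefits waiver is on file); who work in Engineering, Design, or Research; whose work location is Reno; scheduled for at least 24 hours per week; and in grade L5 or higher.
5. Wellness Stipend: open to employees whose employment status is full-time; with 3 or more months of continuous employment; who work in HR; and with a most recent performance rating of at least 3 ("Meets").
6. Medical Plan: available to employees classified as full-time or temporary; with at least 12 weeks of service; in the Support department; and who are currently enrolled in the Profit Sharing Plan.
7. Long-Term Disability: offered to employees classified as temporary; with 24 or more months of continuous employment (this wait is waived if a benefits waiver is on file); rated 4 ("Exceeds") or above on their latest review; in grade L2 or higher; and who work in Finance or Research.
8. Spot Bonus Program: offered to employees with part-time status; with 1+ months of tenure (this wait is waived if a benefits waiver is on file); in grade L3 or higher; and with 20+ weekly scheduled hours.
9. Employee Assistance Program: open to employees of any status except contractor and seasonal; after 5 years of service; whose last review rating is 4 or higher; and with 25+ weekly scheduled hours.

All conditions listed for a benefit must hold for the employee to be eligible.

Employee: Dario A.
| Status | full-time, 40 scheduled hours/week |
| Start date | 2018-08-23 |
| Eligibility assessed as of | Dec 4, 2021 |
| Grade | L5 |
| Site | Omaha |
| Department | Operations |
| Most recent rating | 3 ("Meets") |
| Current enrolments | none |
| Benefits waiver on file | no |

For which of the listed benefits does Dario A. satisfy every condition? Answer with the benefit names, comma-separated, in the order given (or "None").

Service from 2018-08-23 to Dec 4, 2021: 1199 days.
Identity Protection Plan — status full-time ✓; no waiver, service 1199 days ≥ 6 months (≈180 days) ✓; site Omaha ✗ (not Austin, Cork, or Reno) → not eligible.
Childcare Subsidy — no waiver, service 1199 days < 5 years (≈1825 days) ✗ → not eligible.
Volunteer Time Off — service 1199 days ≥ 60 days ✓; 40 hrs/wk ≥ 35 ✓; grade L5 ≥ L2 ✓ → eligible.
Profit Sharing Plan — no waiver, service 1199 days ≥ 2 months (≈60 days) ✓; dept Operations ✗ → not eligible.
Wellness Stipend — status full-time ✓; service 1199 days ≥ 3 months (≈90 days) ✓; dept Operations ✗ → not eligible.
Medical Plan — status full-time ✓; service 1199 days ≥ 12 weeks (≈84 days) ✓; dept Operations ✗ → not eligible.
Long-Term Disability — status full-time ✗ (requires temporary) → not eligible.
Spot Bonus Program — status full-time ✗ (requires part-time) → not eligible.
Employee Assistance Program — status full-time ✓ (not excluded); service 1199 days < 5 years (≈1825 days) ✗ → not eligible.

Volunteer Time Off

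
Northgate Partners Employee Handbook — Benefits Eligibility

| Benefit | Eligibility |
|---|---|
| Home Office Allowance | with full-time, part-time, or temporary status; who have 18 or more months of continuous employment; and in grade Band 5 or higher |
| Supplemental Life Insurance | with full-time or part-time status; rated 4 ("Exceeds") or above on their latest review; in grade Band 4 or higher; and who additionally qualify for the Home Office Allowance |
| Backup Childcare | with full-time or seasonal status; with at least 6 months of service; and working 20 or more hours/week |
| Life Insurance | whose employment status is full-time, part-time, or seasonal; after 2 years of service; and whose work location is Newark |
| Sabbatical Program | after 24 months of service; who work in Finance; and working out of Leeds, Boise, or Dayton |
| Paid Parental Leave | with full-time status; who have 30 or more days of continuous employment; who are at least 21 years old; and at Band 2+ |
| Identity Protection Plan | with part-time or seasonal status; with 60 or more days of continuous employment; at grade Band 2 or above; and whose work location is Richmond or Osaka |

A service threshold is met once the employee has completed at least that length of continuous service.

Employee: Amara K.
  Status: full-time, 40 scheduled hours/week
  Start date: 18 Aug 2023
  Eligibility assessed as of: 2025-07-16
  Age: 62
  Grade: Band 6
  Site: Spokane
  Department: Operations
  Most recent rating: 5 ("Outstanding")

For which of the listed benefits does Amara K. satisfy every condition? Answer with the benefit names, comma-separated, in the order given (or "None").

Service from 18 Aug 2023 to 2025-07-16: 698 days.
Home Office Allowance — status full-time ✓; service 698 days ≥ 18 months (≈540 days) ✓; grade Band 6 ≥ Band 5 ✓ → eligible.
Supplemental Life Insurance — status full-time ✓; rating 5 ≥ 4 ✓; grade Band 6 ≥ Band 4 ✓; eligible for Home Office Allowance ✓ → eligible.
Backup Childcare — status full-time ✓; service 698 days ≥ 6 months (≈180 days) ✓; 40 hrs/wk ≥ 20 ✓ → eligible.
Life Insurance — status full-time ✓; service 698 days < 2 years (≈730 days) ✗ → not eligible.
Sabbatical Program — service 698 days < 24 months (≈720 days) ✗ → not eligible.
Paid Parental Leave — status full-time ✓; service 698 days ≥ 30 days ✓; age 62 ≥ 21 ✓; grade Band 6 ≥ Band 2 ✓ → eligible.
Identity Protection Plan — status full-time ✗ (requires part-time or seasonal) → not eligible.

Home Office Allowance, Supplemental Life Insurance, Backup Childcare, Paid Parental Leave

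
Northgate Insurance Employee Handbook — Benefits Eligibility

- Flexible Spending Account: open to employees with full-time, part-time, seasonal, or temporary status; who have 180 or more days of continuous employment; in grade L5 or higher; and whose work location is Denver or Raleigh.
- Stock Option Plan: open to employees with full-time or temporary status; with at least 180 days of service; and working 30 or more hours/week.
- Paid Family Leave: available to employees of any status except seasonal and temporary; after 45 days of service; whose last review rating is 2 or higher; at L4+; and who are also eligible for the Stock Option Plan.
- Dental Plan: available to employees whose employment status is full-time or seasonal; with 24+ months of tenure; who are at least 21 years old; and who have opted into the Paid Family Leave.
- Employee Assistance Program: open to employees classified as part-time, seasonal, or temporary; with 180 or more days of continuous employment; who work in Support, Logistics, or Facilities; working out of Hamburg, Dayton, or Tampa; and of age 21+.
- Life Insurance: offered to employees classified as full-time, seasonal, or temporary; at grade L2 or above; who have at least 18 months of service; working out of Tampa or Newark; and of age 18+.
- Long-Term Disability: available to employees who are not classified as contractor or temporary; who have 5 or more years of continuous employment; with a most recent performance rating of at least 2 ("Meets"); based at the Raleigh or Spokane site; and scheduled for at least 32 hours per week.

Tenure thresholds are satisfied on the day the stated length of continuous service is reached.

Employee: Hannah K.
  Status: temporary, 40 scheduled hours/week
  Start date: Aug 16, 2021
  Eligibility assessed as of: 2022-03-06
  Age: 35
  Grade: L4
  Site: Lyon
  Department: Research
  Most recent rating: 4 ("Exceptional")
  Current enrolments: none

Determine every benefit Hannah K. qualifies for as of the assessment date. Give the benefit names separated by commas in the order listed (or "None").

Stock Option Plan

Service from Aug 16, 2021 to 2022-03-06: 202 days.
Flexible Spending Account — status temporary ✓; service 202 days ≥ 180 days ✓; grade L4 < L5 ✗ → not eligible.
Stock Option Plan — status temporary ✓; service 202 days ≥ 180 days ✓; 40 hrs/wk ≥ 30 ✓ → eligible.
Paid Family Leave — status temporary ✗ (excluded) → not eligible.
Dental Plan — status temporary ✗ (requires full-time or seasonal) → not eligible.
Employee Assistance Program — status temporary ✓; service 202 days ≥ 180 days ✓; dept Research ✗ → not eligible.
Life Insurance — status temporary ✓; grade L4 ≥ L2 ✓; service 202 days < 18 months (≈540 days) ✗ → not eligible.
Long-Term Disability — status temporary ✗ (excluded) → not eligible.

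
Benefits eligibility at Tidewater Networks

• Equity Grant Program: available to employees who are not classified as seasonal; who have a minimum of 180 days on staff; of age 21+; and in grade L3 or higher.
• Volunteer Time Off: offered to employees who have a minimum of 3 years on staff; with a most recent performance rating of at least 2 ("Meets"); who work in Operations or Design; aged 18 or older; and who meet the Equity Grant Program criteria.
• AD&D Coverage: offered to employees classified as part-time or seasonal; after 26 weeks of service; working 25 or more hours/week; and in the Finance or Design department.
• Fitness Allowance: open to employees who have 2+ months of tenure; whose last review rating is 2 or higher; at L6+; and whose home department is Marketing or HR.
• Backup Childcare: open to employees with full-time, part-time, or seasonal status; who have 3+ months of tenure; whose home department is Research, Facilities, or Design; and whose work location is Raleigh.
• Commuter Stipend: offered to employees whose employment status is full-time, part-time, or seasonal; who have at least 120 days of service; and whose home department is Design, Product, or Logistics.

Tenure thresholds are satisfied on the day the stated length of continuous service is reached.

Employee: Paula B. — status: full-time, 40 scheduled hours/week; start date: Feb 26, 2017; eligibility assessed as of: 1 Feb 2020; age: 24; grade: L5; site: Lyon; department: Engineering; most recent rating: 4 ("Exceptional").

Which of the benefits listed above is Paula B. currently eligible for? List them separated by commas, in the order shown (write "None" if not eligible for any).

Equity Grant Program

Service from Feb 26, 2017 to 1 Feb 2020: 1070 days.
Equity Grant Program — status full-time ✓ (not excluded); service 1070 days ≥ 180 days ✓; age 24 ≥ 21 ✓; grade L5 ≥ L3 ✓ → eligible.
Volunteer Time Off — service 1070 days < 3 years (≈1095 days) ✗ → not eligible.
AD&D Coverage — status full-time ✗ (requires part-time or seasonal) → not eligible.
Fitness Allowance — service 1070 days ≥ 2 months (≈60 days) ✓; rating 4 ≥ 2 ✓; grade L5 < L6 ✗ → not eligible.
Backup Childcare — status full-time ✓; service 1070 days ≥ 3 months (≈90 days) ✓; dept Engineering ✗ → not eligible.
Commuter Stipend — status full-time ✓; service 1070 days ≥ 120 days ✓; dept Engineering ✗ → not eligible.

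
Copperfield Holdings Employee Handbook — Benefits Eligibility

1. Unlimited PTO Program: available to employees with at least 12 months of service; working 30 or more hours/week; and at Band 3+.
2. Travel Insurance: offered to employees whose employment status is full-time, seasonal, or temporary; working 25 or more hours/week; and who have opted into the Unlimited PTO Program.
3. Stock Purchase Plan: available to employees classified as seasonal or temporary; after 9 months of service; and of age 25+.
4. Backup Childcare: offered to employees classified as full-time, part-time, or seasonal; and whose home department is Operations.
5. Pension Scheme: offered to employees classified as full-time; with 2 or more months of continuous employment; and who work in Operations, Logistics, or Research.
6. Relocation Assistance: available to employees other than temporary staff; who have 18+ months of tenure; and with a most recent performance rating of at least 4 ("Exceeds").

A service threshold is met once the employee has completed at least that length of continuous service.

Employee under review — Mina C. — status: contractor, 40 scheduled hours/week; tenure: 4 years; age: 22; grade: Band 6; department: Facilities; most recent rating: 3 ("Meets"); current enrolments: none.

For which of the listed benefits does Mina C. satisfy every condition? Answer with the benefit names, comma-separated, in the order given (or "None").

Unlimited PTO Program

Unlimited PTO Program — service 4 years ≥ 12 months (≈360 days) ✓; 40 hrs/wk ≥ 30 ✓; grade Band 6 ≥ Band 3 ✓ → eligible.
Travel Insurance — status contractor ✗ (requires full-time, seasonal, or temporary) → not eligible.
Stock Purchase Plan — status contractor ✗ (requires seasonal or temporary) → not eligible.
Backup Childcare — status contractor ✗ (requires full-time, part-time, or seasonal) → not eligible.
Pension Scheme — status contractor ✗ (requires full-time) → not eligible.
Relocation Assistance — status contractor ✓ (not excluded); service 4 years ≥ 18 months (≈540 days) ✓; rating 3 < 4 ✗ → not eligible.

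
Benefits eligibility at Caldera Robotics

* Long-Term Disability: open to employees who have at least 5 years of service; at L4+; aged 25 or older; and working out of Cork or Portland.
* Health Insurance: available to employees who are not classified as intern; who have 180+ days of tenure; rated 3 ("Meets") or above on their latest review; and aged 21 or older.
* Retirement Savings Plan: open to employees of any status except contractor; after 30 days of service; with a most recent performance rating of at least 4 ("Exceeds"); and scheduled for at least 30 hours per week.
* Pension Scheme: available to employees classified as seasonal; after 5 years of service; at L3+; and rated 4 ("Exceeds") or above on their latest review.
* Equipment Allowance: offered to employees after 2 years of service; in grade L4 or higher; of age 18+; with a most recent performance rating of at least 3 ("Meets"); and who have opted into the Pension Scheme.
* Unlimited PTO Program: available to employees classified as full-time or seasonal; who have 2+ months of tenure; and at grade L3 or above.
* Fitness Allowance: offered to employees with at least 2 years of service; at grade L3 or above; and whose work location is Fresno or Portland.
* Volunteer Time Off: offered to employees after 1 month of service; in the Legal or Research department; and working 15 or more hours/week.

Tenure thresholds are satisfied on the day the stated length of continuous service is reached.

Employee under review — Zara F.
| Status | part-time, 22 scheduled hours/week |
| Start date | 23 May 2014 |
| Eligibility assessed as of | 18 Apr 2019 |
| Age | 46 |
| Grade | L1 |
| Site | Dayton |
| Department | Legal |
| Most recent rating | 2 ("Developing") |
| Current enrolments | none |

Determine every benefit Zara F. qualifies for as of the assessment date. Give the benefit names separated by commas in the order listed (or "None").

Volunteer Time Off

Service from 23 May 2014 to 18 Apr 2019: 1791 days.
Long-Term Disability — service 1791 days < 5 years (≈1825 days) ✗ → not eligible.
Health Insurance — status part-time ✓ (not excluded); service 1791 days ≥ 180 days ✓; rating 2 < 3 ✗ → not eligible.
Retirement Savings Plan — status part-time ✓ (not excluded); service 1791 days ≥ 30 days ✓; rating 2 < 4 ✗ → not eligible.
Pension Scheme — status part-time ✗ (requires seasonal) → not eligible.
Equipment Allowance — service 1791 days ≥ 2 years (≈730 days) ✓; grade L1 < L4 ✗ → not eligible.
Unlimited PTO Program — status part-time ✗ (requires full-time or seasonal) → not eligible.
Fitness Allowance — service 1791 days ≥ 2 years (≈730 days) ✓; grade L1 < L3 ✗ → not eligible.
Volunteer Time Off — service 1791 days ≥ 1 month (≈30 days) ✓; dept Legal ✓; 22 hrs/wk ≥ 15 ✓ → eligible.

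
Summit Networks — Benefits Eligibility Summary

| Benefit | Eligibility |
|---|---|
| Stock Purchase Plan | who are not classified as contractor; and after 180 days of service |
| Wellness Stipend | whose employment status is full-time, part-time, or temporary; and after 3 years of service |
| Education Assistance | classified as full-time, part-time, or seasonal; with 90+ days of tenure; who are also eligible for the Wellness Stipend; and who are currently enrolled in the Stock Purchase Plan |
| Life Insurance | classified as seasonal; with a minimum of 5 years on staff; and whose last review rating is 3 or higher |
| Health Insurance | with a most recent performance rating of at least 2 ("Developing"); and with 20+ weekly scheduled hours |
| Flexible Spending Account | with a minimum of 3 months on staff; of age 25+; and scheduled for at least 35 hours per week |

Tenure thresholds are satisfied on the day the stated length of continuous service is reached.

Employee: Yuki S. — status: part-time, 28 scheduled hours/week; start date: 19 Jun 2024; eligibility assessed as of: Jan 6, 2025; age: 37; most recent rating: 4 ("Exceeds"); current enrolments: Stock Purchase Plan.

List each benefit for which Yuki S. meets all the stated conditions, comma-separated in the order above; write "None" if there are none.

Service from 19 Jun 2024 to Jan 6, 2025: 201 days.
Stock Purchase Plan — status part-time ✓ (not excluded); service 201 days ≥ 180 days ✓ → eligible.
Wellness Stipend — status part-time ✓; service 201 days < 3 years (≈1095 days) ✗ → not eligible.
Education Assistance — status part-time ✓; service 201 days ≥ 90 days ✓; not eligible for Wellness Stipend ✗ → not eligible.
Life Insurance — status part-time ✗ (requires seasonal) → not eligible.
Health Insurance — rating 4 ≥ 2 ✓; 28 hrs/wk ≥ 20 ✓ → eligible.
Flexible Spending Account — service 201 days ≥ 3 months (≈90 days) ✓; age 37 ≥ 25 ✓; 28 hrs/wk < 35 ✗ → not eligible.

Stock Purchase Plan, Health Insurance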